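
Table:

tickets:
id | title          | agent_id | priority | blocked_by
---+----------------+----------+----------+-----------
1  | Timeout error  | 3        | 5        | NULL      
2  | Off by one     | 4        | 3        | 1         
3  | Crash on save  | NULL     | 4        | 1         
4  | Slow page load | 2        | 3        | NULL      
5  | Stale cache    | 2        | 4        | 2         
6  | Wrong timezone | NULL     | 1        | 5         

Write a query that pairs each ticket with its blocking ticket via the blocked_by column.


This is a self-join: tickets is joined to a second copy of itself, matching each row's blocked_by to another row's id. Use LEFT JOIN so rows with blocked_by=NULL are kept.
  - ticket 1 (Timeout error): blocked_by=NULL -> NULL
  - ticket 2 (Off by one): blocked_by=1 -> Timeout error
  - ticket 3 (Crash on save): blocked_by=1 -> Timeout error
  - ticket 4 (Slow page load): blocked_by=NULL -> NULL
  - ticket 5 (Stale cache): blocked_by=2 -> Off by one
  - ticket 6 (Wrong timezone): blocked_by=5 -> Stale cache

SQL:
SELECT a.title AS item, b.title AS blocked_by
FROM tickets a
LEFT JOIN tickets b ON a.blocked_by = b.id

Result:
item           | blocked_by   
---------------+--------------
Timeout error  | NULL         
Off by one     | Timeout error
Crash on save  | Timeout error
Slow page load | NULL         
Stale cache    | Off by one   
Wrong timezone | Stale cache  


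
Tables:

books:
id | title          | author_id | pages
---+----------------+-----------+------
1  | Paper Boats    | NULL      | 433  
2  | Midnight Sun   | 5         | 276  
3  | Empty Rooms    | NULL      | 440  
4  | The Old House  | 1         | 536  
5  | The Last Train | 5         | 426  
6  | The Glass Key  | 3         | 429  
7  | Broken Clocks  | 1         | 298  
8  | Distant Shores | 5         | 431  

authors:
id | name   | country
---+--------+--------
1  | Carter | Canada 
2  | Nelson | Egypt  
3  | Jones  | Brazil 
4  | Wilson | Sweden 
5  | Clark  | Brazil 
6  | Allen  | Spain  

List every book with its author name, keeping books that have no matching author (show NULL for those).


LEFT JOIN keeps every row from books (the left table); where author_id has no match in authors, the author columns become NULL. Walk through each book:
  - book 1 (Paper Boats): author_id=NULL, no match -> kept with NULL
  - book 2 (Midnight Sun): author_id=5 -> matches Clark
  - book 3 (Empty Rooms): author_id=NULL, no match -> kept with NULL
  - book 4 (The Old House): author_id=1 -> matches Carter
  - book 5 (The Last Train): author_id=5 -> matches Clark
  - book 6 (The Glass Key): author_id=3 -> matches Jones
  - book 7 (Broken Clocks): author_id=1 -> matches Carter
  - book 8 (Distant Shores): author_id=5 -> matches Clark
All 8 rows appear; 2 have NULL author.

SQL:
SELECT a.title, b.name AS author
FROM books a
LEFT JOIN authors b ON a.author_id = b.id

Result:
title          | author
---------------+-------
Paper Boats    | NULL  
Midnight Sun   | Clark 
Empty Rooms    | NULL  
The Old House  | Carter
The Last Train | Clark 
The Glass Key  | Jones 
Broken Clocks  | Carter
Distant Shores | Clark 


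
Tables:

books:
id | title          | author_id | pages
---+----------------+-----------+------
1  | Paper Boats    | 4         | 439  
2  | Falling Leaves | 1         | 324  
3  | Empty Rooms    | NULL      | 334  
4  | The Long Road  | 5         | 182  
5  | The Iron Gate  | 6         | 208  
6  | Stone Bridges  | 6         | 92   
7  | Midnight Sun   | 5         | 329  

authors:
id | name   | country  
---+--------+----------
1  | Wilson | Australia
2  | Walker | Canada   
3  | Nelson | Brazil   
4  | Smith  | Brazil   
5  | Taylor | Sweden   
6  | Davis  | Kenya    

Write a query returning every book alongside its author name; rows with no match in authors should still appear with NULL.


LEFT JOIN keeps every row from books (the left table); where author_id has no match in authors, the author columns become NULL. Walk through each book:
  - book 1 (Paper Boats): author_id=4 -> matches Smith
  - book 2 (Falling Leaves): author_id=1 -> matches Wilson
  - book 3 (Empty Rooms): author_id=NULL, no match -> kept with NULL
  - book 4 (The Long Road): author_id=5 -> matches Taylor
  - book 5 (The Iron Gate): author_id=6 -> matches Davis
  - book 6 (Stone Bridges): author_id=6 -> matches Davis
  - book 7 (Midnight Sun): author_id=5 -> matches Taylor
All 7 rows appear; 1 has NULL author.

SQL:
SELECT a.title, b.name AS author
FROM books a
LEFT JOIN authors b ON a.author_id = b.id

Result:
title          | author
---------------+-------
Paper Boats    | Smith 
Falling Leaves | Wilson
Empty Rooms    | NULL  
The Long Road  | Taylor
The Iron Gate  | Davis 
Stone Bridges  | Davis 
Midnight Sun   | Taylor


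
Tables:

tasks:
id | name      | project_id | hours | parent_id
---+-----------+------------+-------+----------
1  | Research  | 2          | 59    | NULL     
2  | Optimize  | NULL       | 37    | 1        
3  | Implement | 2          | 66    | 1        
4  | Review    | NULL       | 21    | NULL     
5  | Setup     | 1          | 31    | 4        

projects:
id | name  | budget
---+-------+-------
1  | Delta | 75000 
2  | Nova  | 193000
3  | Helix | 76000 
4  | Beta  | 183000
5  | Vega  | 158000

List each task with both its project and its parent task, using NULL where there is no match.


Two LEFT JOINs from the same base table tasks: one to projects via project_id, one to tasks itself via parent_id. Both are LEFT so every task is preserved.
Match against projects:
  - task 1 (Research): project_id=2 -> matches Nova
  - task 2 (Optimize): project_id=NULL, no match -> kept with NULL
  - task 3 (Implement): project_id=2 -> matches Nova
  - task 4 (Review): project_id=NULL, no match -> kept with NULL
  - task 5 (Setup): project_id=1 -> matches Delta
Match against tasks (self):
  - task 1 (Research): parent_id=NULL -> NULL
  - task 2 (Optimize): parent_id=1 -> Research
  - task 3 (Implement): parent_id=1 -> Research
  - task 4 (Review): parent_id=NULL -> NULL
  - task 5 (Setup): parent_id=4 -> Review

SQL:
SELECT a.name, b.name AS project, c.name AS parent
FROM tasks a
LEFT JOIN projects b ON a.project_id = b.id
LEFT JOIN tasks c ON a.parent_id = c.id

Result:
name      | project | parent  
----------+---------+---------
Research  | Nova    | NULL    
Optimize  | NULL    | Research
Implement | Nova    | Research
Review    | NULL    | NULL    
Setup     | Delta   | Review  


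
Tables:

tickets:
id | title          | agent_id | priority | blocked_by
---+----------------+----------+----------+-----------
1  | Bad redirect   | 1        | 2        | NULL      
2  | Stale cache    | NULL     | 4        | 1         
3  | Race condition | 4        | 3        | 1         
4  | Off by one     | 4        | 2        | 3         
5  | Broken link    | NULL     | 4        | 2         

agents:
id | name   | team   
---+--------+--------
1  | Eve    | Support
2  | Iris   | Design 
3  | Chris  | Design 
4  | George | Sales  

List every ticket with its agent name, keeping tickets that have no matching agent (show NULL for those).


LEFT JOIN keeps every row from tickets (the left table); where agent_id has no match in agents, the agent columns become NULL. Walk through each ticket:
  - ticket 1 (Bad redirect): agent_id=1 -> matches Eve
  - ticket 2 (Stale cache): agent_id=NULL, no match -> kept with NULL
  - ticket 3 (Race condition): agent_id=4 -> matches George
  - ticket 4 (Off by one): agent_id=4 -> matches George
  - ticket 5 (Broken link): agent_id=NULL, no match -> kept with NULL
All 5 rows appear; 2 have NULL agent.

SQL:
SELECT a.title, b.name AS agent
FROM tickets a
LEFT JOIN agents b ON a.agent_id = b.id

Result:
title          | agent 
---------------+-------
Bad redirect   | Eve   
Stale cache    | NULL  
Race condition | George
Off by one     | George
Broken link    | NULL  


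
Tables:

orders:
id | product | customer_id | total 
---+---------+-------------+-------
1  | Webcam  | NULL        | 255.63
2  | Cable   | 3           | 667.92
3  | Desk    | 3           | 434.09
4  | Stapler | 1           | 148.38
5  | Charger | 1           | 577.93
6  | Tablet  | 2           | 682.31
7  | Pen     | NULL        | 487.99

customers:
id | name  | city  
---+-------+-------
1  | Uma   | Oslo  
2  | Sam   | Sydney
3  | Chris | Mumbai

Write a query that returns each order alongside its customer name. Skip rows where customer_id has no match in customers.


INNER JOIN keeps only orders rows whose customer_id matches an id in customers. Walk through each order:
  - order 1 (Webcam): customer_id=NULL, no match -> dropped
  - order 2 (Cable): customer_id=3 -> matches Chris
  - order 3 (Desk): customer_id=3 -> matches Chris
  - order 4 (Stapler): customer_id=1 -> matches Uma
  - order 5 (Charger): customer_id=1 -> matches Uma
  - order 6 (Tablet): customer_id=2 -> matches Sam
  - order 7 (Pen): customer_id=NULL, no match -> dropped
So 2 of 7 rows are dropped.

SQL:
SELECT a.product, b.name AS customer
FROM orders a
INNER JOIN customers b ON a.customer_id = b.id

Result:
product | customer
--------+---------
Cable   | Chris   
Desk    | Chris   
Stapler | Uma     
Charger | Uma     
Tablet  | Sam     


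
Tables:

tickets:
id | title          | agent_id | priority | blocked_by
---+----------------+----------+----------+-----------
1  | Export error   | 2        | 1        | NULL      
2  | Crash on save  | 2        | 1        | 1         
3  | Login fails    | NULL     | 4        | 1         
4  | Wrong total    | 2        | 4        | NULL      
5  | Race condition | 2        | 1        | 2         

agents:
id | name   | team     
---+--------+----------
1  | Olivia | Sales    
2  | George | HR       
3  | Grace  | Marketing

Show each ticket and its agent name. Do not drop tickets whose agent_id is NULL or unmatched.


LEFT JOIN keeps every row from tickets (the left table); where agent_id has no match in agents, the agent columns become NULL. Walk through each ticket:
  - ticket 1 (Export error): agent_id=2 -> matches George
  - ticket 2 (Crash on save): agent_id=2 -> matches George
  - ticket 3 (Login fails): agent_id=NULL, no match -> kept with NULL
  - ticket 4 (Wrong total): agent_id=2 -> matches George
  - ticket 5 (Race condition): agent_id=2 -> matches George
All 5 rows appear; 1 has NULL agent.

SQL:
SELECT a.title, b.name AS agent
FROM tickets a
LEFT JOIN agents b ON a.agent_id = b.id

Result:
title          | agent 
---------------+-------
Export error   | George
Crash on save  | George
Login fails    | NULL  
Wrong total    | George
Race condition | George


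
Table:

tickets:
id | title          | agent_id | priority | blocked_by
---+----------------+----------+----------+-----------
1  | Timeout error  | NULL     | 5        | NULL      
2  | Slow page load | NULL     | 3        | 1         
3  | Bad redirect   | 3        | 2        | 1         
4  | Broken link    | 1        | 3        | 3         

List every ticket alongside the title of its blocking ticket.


This is a self-join: tickets is joined to a second copy of itself, matching each row's blocked_by to another row's id. Use LEFT JOIN so rows with blocked_by=NULL are kept.
  - ticket 1 (Timeout error): blocked_by=NULL -> NULL
  - ticket 2 (Slow page load): blocked_by=1 -> Timeout error
  - ticket 3 (Bad redirect): blocked_by=1 -> Timeout error
  - ticket 4 (Broken link): blocked_by=3 -> Bad redirect

SQL:
SELECT a.title AS item, b.title AS blocked_by
FROM tickets a
LEFT JOIN tickets b ON a.blocked_by = b.id

Result:
item           | blocked_by   
---------------+--------------
Timeout error  | NULL         
Slow page load | Timeout error
Bad redirect   | Timeout error
Broken link    | Bad redirect 


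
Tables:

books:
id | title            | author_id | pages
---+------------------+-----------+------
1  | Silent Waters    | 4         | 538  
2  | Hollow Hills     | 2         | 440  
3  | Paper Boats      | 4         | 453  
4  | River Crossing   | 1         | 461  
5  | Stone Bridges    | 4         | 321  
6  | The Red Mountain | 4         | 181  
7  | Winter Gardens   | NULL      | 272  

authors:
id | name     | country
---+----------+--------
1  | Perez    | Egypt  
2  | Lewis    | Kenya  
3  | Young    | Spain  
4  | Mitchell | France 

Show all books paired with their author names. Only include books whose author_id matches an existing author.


INNER JOIN keeps only books rows whose author_id matches an id in authors. Walk through each book:
  - book 1 (Silent Waters): author_id=4 -> matches Mitchell
  - book 2 (Hollow Hills): author_id=2 -> matches Lewis
  - book 3 (Paper Boats): author_id=4 -> matches Mitchell
  - book 4 (River Crossing): author_id=1 -> matches Perez
  - book 5 (Stone Bridges): author_id=4 -> matches Mitchell
  - book 6 (The Red Mountain): author_id=4 -> matches Mitchell
  - book 7 (Winter Gardens): author_id=NULL, no match -> dropped
So 1 of 7 rows is dropped.

SQL:
SELECT a.title, b.name AS author
FROM books a
INNER JOIN authors b ON a.author_id = b.id

Result:
title            | author  
-----------------+---------
Silent Waters    | Mitchell
Hollow Hills     | Lewis   
Paper Boats      | Mitchell
River Crossing   | Perez   
Stone Bridges    | Mitchell
The Red Mountain | Mitchell


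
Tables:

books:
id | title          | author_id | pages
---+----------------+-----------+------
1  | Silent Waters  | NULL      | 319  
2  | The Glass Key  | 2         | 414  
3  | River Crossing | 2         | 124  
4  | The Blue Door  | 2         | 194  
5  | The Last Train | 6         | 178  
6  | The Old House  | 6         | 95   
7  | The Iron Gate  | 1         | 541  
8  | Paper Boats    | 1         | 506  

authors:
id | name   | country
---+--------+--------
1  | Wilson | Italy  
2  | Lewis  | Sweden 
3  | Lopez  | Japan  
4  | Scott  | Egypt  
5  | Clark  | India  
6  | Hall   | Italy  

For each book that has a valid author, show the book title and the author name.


INNER JOIN keeps only books rows whose author_id matches an id in authors. Walk through each book:
  - book 1 (Silent Waters): author_id=NULL, no match -> dropped
  - book 2 (The Glass Key): author_id=2 -> matches Lewis
  - book 3 (River Crossing): author_id=2 -> matches Lewis
  - book 4 (The Blue Door): author_id=2 -> matches Lewis
  - book 5 (The Last Train): author_id=6 -> matches Hall
  - book 6 (The Old House): author_id=6 -> matches Hall
  - book 7 (The Iron Gate): author_id=1 -> matches Wilson
  - book 8 (Paper Boats): author_id=1 -> matches Wilson
So 1 of 8 rows is dropped.

SQL:
SELECT a.title, b.name AS author
FROM books a
INNER JOIN authors b ON a.author_id = b.id

Result:
title          | author
---------------+-------
The Glass Key  | Lewis 
River Crossing | Lewis 
The Blue Door  | Lewis 
The Last Train | Hall  
The Old House  | Hall  
The Iron Gate  | Wilson
Paper Boats    | Wilson


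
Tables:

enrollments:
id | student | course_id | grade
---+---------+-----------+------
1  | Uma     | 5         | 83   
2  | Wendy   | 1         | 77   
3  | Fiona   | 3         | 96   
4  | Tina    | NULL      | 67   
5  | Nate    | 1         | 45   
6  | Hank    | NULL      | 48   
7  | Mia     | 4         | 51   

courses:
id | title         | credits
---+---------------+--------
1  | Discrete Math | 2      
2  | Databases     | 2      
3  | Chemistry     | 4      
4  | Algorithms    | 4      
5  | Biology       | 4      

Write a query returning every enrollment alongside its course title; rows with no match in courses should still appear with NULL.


LEFT JOIN keeps every row from enrollments (the left table); where course_id has no match in courses, the course columns become NULL. Walk through each enrollment:
  - enrollment 1 (Uma): course_id=5 -> matches Biology
  - enrollment 2 (Wendy): course_id=1 -> matches Discrete Math
  - enrollment 3 (Fiona): course_id=3 -> matches Chemistry
  - enrollment 4 (Tina): course_id=NULL, no match -> kept with NULL
  - enrollment 5 (Nate): course_id=1 -> matches Discrete Math
  - enrollment 6 (Hank): course_id=NULL, no match -> kept with NULL
  - enrollment 7 (Mia): course_id=4 -> matches Algorithms
All 7 rows appear; 2 have NULL course.

SQL:
SELECT a.student, b.title AS course
FROM enrollments a
LEFT JOIN courses b ON a.course_id = b.id

Result:
student | course       
--------+--------------
Uma     | Biology      
Wendy   | Discrete Math
Fiona   | Chemistry    
Tina    | NULL         
Nate    | Discrete Math
Hank    | NULL         
Mia     | Algorithms   


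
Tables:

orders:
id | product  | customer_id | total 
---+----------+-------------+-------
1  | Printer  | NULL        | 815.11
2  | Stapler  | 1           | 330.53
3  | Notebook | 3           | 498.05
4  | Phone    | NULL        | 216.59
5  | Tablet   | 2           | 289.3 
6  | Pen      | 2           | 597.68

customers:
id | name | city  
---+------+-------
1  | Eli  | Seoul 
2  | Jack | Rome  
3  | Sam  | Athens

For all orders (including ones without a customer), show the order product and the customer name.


LEFT JOIN keeps every row from orders (the left table); where customer_id has no match in customers, the customer columns become NULL. Walk through each order:
  - order 1 (Printer): customer_id=NULL, no match -> kept with NULL
  - order 2 (Stapler): customer_id=1 -> matches Eli
  - order 3 (Notebook): customer_id=3 -> matches Sam
  - order 4 (Phone): customer_id=NULL, no match -> kept with NULL
  - order 5 (Tablet): customer_id=2 -> matches Jack
  - order 6 (Pen): customer_id=2 -> matches Jack
All 6 rows appear; 2 have NULL customer.

SQL:
SELECT a.product, b.name AS customer
FROM orders a
LEFT JOIN customers b ON a.customer_id = b.id

Result:
product  | customer
---------+---------
Printer  | NULL    
Stapler  | Eli     
Notebook | Sam     
Phone    | NULL    
Tablet   | Jack    
Pen      | Jack    


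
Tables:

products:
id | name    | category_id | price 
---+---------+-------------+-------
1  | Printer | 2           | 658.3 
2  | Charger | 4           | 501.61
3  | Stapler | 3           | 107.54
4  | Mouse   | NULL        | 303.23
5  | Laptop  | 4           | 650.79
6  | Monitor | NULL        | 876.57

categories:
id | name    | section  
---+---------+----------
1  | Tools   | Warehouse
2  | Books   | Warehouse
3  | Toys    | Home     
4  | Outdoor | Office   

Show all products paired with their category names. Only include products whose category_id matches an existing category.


INNER JOIN keeps only products rows whose category_id matches an id in categories. Walk through each product:
  - product 1 (Printer): category_id=2 -> matches Books
  - product 2 (Charger): category_id=4 -> matches Outdoor
  - product 3 (Stapler): category_id=3 -> matches Toys
  - product 4 (Mouse): category_id=NULL, no match -> dropped
  - product 5 (Laptop): category_id=4 -> matches Outdoor
  - product 6 (Monitor): category_id=NULL, no match -> dropped
So 2 of 6 rows are dropped.

SQL:
SELECT a.name, b.name AS category
FROM products a
INNER JOIN categories b ON a.category_id = b.id

Result:
name    | category
--------+---------
Printer | Books   
Charger | Outdoor 
Stapler | Toys    
Laptop  | Outdoor 


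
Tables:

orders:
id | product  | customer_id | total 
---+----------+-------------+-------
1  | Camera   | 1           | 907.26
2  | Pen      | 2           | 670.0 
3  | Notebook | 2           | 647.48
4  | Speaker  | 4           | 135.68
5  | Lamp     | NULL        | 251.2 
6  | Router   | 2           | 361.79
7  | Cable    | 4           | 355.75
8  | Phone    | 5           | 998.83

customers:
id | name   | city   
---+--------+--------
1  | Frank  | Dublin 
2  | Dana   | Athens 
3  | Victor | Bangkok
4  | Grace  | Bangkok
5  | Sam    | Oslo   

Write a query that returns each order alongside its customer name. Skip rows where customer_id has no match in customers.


INNER JOIN keeps only orders rows whose customer_id matches an id in customers. Walk through each order:
  - order 1 (Camera): customer_id=1 -> matches Frank
  - order 2 (Pen): customer_id=2 -> matches Dana
  - order 3 (Notebook): customer_id=2 -> matches Dana
  - order 4 (Speaker): customer_id=4 -> matches Grace
  - order 5 (Lamp): customer_id=NULL, no match -> dropped
  - order 6 (Router): customer_id=2 -> matches Dana
  - order 7 (Cable): customer_id=4 -> matches Grace
  - order 8 (Phone): customer_id=5 -> matches Sam
So 1 of 8 rows is dropped.

SQL:
SELECT a.product, b.name AS customer
FROM orders a
INNER JOIN customers b ON a.customer_id = b.id

Result:
product  | customer
---------+---------
Camera   | Frank   
Pen      | Dana    
Notebook | Dana    
Speaker  | Grace   
Router   | Dana    
Cable    | Grace   
Phone    | Sam     


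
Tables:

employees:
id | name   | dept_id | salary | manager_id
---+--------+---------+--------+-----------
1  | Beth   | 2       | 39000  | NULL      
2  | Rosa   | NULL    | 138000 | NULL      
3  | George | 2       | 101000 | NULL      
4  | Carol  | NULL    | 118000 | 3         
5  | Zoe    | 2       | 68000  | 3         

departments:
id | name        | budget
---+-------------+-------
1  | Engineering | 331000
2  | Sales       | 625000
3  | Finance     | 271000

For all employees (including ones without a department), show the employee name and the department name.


LEFT JOIN keeps every row from employees (the left table); where dept_id has no match in departments, the department columns become NULL. Walk through each employee:
  - employee 1 (Beth): dept_id=2 -> matches Sales
  - employee 2 (Rosa): dept_id=NULL, no match -> kept with NULL
  - employee 3 (George): dept_id=2 -> matches Sales
  - employee 4 (Carol): dept_id=NULL, no match -> kept with NULL
  - employee 5 (Zoe): dept_id=2 -> matches Sales
All 5 rows appear; 2 have NULL department.

SQL:
SELECT a.name, b.name AS department
FROM employees a
LEFT JOIN departments b ON a.dept_id = b.id

Result:
name   | department
-------+-----------
Beth   | Sales     
Rosa   | NULL      
George | Sales     
Carol  | NULL      
Zoe    | Sales     


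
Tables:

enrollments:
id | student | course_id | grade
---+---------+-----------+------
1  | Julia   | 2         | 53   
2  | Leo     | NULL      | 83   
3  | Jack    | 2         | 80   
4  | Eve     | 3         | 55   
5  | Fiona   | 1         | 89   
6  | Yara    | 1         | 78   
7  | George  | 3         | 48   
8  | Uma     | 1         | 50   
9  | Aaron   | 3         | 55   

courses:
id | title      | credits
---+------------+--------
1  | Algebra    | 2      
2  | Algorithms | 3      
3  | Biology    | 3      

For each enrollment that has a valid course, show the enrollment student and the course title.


INNER JOIN keeps only enrollments rows whose course_id matches an id in courses. Walk through each enrollment:
  - enrollment 1 (Julia): course_id=2 -> matches Algorithms
  - enrollment 2 (Leo): course_id=NULL, no match -> dropped
  - enrollment 3 (Jack): course_id=2 -> matches Algorithms
  - enrollment 4 (Eve): course_id=3 -> matches Biology
  - enrollment 5 (Fiona): course_id=1 -> matches Algebra
  - enrollment 6 (Yara): course_id=1 -> matches Algebra
  - enrollment 7 (George): course_id=3 -> matches Biology
  - enrollment 8 (Uma): course_id=1 -> matches Algebra
  - enrollment 9 (Aaron): course_id=3 -> matches Biology
So 1 of 9 rows is dropped.

SQL:
SELECT a.student, b.title AS course
FROM enrollments a
INNER JOIN courses b ON a.course_id = b.id

Result:
student | course    
--------+-----------
Julia   | Algorithms
Jack    | Algorithms
Eve     | Biology   
Fiona   | Algebra   
Yara    | Algebra   
George  | Biology   
Uma     | Algebra   
Aaron   | Biology   


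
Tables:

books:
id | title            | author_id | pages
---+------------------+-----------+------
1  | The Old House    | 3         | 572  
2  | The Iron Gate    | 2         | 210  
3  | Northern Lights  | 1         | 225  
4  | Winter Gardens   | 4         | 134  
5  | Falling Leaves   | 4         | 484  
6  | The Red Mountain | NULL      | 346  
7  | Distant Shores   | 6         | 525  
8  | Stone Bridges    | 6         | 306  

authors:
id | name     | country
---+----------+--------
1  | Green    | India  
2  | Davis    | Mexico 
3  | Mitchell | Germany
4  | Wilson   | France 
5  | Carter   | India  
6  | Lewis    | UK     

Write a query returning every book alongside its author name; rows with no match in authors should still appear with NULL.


LEFT JOIN keeps every row from books (the left table); where author_id has no match in authors, the author columns become NULL. Walk through each book:
  - book 1 (The Old House): author_id=3 -> matches Mitchell
  - book 2 (The Iron Gate): author_id=2 -> matches Davis
  - book 3 (Northern Lights): author_id=1 -> matches Green
  - book 4 (Winter Gardens): author_id=4 -> matches Wilson
  - book 5 (Falling Leaves): author_id=4 -> matches Wilson
  - book 6 (The Red Mountain): author_id=NULL, no match -> kept with NULL
  - book 7 (Distant Shores): author_id=6 -> matches Lewis
  - book 8 (Stone Bridges): author_id=6 -> matches Lewis
All 8 rows appear; 1 has NULL author.

SQL:
SELECT a.title, b.name AS author
FROM books a
LEFT JOIN authors b ON a.author_id = b.id

Result:
title            | author  
-----------------+---------
The Old House    | Mitchell
The Iron Gate    | Davis   
Northern Lights  | Green   
Winter Gardens   | Wilson  
Falling Leaves   | Wilson  
The Red Mountain | NULL    
Distant Shores   | Lewis   
Stone Bridges    | Lewis   


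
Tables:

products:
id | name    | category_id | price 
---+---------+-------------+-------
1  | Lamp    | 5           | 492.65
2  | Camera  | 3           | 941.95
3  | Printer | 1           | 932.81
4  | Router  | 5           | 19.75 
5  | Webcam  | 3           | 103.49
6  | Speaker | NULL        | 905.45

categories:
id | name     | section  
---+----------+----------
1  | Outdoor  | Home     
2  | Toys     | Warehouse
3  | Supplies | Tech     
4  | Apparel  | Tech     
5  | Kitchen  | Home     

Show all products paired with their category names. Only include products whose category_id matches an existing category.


INNER JOIN keeps only products rows whose category_id matches an id in categories. Walk through each product:
  - product 1 (Lamp): category_id=5 -> matches Kitchen
  - product 2 (Camera): category_id=3 -> matches Supplies
  - product 3 (Printer): category_id=1 -> matches Outdoor
  - product 4 (Router): category_id=5 -> matches Kitchen
  - product 5 (Webcam): category_id=3 -> matches Supplies
  - product 6 (Speaker): category_id=NULL, no match -> dropped
So 1 of 6 rows is dropped.

SQL:
SELECT a.name, b.name AS category
FROM products a
INNER JOIN categories b ON a.category_id = b.id

Result:
name    | category
--------+---------
Lamp    | Kitchen 
Camera  | Supplies
Printer | Outdoor 
Router  | Kitchen 
Webcam  | Supplies


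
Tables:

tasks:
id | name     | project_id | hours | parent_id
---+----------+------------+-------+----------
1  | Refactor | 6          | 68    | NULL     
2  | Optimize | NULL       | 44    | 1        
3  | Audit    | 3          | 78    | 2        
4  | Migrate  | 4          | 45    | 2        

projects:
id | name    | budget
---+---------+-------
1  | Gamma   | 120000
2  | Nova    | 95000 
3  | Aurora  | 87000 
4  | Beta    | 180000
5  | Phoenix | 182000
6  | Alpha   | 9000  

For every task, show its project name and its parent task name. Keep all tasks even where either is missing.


Two LEFT JOINs from the same base table tasks: one to projects via project_id, one to tasks itself via parent_id. Both are LEFT so every task is preserved.
Match against projects:
  - task 1 (Refactor): project_id=6 -> matches Alpha
  - task 2 (Optimize): project_id=NULL, no match -> kept with NULL
  - task 3 (Audit): project_id=3 -> matches Aurora
  - task 4 (Migrate): project_id=4 -> matches Beta
Match against tasks (self):
  - task 1 (Refactor): parent_id=NULL -> NULL
  - task 2 (Optimize): parent_id=1 -> Refactor
  - task 3 (Audit): parent_id=2 -> Optimize
  - task 4 (Migrate): parent_id=2 -> Optimize

SQL:
SELECT a.name, b.name AS project, c.name AS parent
FROM tasks a
LEFT JOIN projects b ON a.project_id = b.id
LEFT JOIN tasks c ON a.parent_id = c.id

Result:
name     | project | parent  
---------+---------+---------
Refactor | Alpha   | NULL    
Optimize | NULL    | Refactor
Audit    | Aurora  | Optimize
Migrate  | Beta    | Optimize


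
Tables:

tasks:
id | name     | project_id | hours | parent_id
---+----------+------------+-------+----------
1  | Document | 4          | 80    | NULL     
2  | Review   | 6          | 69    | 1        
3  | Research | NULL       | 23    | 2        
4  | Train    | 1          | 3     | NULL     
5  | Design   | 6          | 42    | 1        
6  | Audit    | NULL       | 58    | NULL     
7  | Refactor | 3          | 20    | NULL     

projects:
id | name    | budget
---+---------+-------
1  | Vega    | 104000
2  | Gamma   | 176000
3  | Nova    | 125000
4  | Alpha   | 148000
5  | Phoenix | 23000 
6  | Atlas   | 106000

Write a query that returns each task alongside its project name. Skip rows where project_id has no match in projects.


INNER JOIN keeps only tasks rows whose project_id matches an id in projects. Walk through each task:
  - task 1 (Document): project_id=4 -> matches Alpha
  - task 2 (Review): project_id=6 -> matches Atlas
  - task 3 (Research): project_id=NULL, no match -> dropped
  - task 4 (Train): project_id=1 -> matches Vega
  - task 5 (Design): project_id=6 -> matches Atlas
  - task 6 (Audit): project_id=NULL, no match -> dropped
  - task 7 (Refactor): project_id=3 -> matches Nova
So 2 of 7 rows are dropped.

SQL:
SELECT a.name, b.name AS project
FROM tasks a
INNER JOIN projects b ON a.project_id = b.id

Result:
name     | project
---------+--------
Document | Alpha  
Review   | Atlas  
Train    | Vega   
Design   | Atlas  
Refactor | Nova   


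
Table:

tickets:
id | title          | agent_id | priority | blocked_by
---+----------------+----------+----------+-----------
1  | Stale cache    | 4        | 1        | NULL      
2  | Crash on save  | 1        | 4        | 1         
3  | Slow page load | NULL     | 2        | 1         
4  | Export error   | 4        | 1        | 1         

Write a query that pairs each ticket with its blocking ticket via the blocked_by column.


This is a self-join: tickets is joined to a second copy of itself, matching each row's blocked_by to another row's id. Use LEFT JOIN so rows with blocked_by=NULL are kept.
  - ticket 1 (Stale cache): blocked_by=NULL -> NULL
  - ticket 2 (Crash on save): blocked_by=1 -> Stale cache
  - ticket 3 (Slow page load): blocked_by=1 -> Stale cache
  - ticket 4 (Export error): blocked_by=1 -> Stale cache

SQL:
SELECT a.title AS item, b.title AS blocked_by
FROM tickets a
LEFT JOIN tickets b ON a.blocked_by = b.id

Result:
item           | blocked_by 
---------------+------------
Stale cache    | NULL       
Crash on save  | Stale cache
Slow page load | Stale cache
Export error   | Stale cache


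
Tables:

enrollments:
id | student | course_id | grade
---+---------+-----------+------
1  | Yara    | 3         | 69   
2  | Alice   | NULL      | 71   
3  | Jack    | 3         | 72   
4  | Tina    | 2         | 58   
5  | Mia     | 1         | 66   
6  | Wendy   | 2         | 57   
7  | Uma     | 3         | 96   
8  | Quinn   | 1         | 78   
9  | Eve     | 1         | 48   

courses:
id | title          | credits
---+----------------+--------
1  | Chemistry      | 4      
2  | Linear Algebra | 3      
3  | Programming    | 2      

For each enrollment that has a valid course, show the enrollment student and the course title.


INNER JOIN keeps only enrollments rows whose course_id matches an id in courses. Walk through each enrollment:
  - enrollment 1 (Yara): course_id=3 -> matches Programming
  - enrollment 2 (Alice): course_id=NULL, no match -> dropped
  - enrollment 3 (Jack): course_id=3 -> matches Programming
  - enrollment 4 (Tina): course_id=2 -> matches Linear Algebra
  - enrollment 5 (Mia): course_id=1 -> matches Chemistry
  - enrollment 6 (Wendy): course_id=2 -> matches Linear Algebra
  - enrollment 7 (Uma): course_id=3 -> matches Programming
  - enrollment 8 (Quinn): course_id=1 -> matches Chemistry
  - enrollment 9 (Eve): course_id=1 -> matches Chemistry
So 1 of 9 rows is dropped.

SQL:
SELECT a.student, b.title AS course
FROM enrollments a
INNER JOIN courses b ON a.course_id = b.id

Result:
student | course        
--------+---------------
Yara    | Programming   
Jack    | Programming   
Tina    | Linear Algebra
Mia     | Chemistry     
Wendy   | Linear Algebra
Uma     | Programming   
Quinn   | Chemistry     
Eve     | Chemistry     


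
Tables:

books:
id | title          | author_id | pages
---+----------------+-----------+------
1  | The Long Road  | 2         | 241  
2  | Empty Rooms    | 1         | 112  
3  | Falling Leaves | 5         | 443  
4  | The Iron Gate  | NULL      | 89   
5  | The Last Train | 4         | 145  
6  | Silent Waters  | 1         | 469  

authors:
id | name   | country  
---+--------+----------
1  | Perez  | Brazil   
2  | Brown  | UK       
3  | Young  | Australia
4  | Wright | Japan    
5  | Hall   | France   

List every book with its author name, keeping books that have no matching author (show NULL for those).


LEFT JOIN keeps every row from books (the left table); where author_id has no match in authors, the author columns become NULL. Walk through each book:
  - book 1 (The Long Road): author_id=2 -> matches Brown
  - book 2 (Empty Rooms): author_id=1 -> matches Perez
  - book 3 (Falling Leaves): author_id=5 -> matches Hall
  - book 4 (The Iron Gate): author_id=NULL, no match -> kept with NULL
  - book 5 (The Last Train): author_id=4 -> matches Wright
  - book 6 (Silent Waters): author_id=1 -> matches Perez
All 6 rows appear; 1 has NULL author.

SQL:
SELECT a.title, b.name AS author
FROM books a
LEFT JOIN authors b ON a.author_id = b.id

Result:
title          | author
---------------+-------
The Long Road  | Brown 
Empty Rooms    | Perez 
Falling Leaves | Hall  
The Iron Gate  | NULL  
The Last Train | Wright
Silent Waters  | Perez 


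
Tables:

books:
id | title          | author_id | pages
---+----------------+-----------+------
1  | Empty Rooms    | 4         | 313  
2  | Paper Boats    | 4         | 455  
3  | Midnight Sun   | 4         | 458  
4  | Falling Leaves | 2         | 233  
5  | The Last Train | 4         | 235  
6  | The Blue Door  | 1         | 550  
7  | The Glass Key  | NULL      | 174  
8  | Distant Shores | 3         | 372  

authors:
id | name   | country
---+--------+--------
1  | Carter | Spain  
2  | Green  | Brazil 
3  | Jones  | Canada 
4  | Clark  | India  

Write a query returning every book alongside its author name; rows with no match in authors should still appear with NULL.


LEFT JOIN keeps every row from books (the left table); where author_id has no match in authors, the author columns become NULL. Walk through each book:
  - book 1 (Empty Rooms): author_id=4 -> matches Clark
  - book 2 (Paper Boats): author_id=4 -> matches Clark
  - book 3 (Midnight Sun): author_id=4 -> matches Clark
  - book 4 (Falling Leaves): author_id=2 -> matches Green
  - book 5 (The Last Train): author_id=4 -> matches Clark
  - book 6 (The Blue Door): author_id=1 -> matches Carter
  - book 7 (The Glass Key): author_id=NULL, no match -> kept with NULL
  - book 8 (Distant Shores): author_id=3 -> matches Jones
All 8 rows appear; 1 has NULL author.

SQL:
SELECT a.title, b.name AS author
FROM books a
LEFT JOIN authors b ON a.author_id = b.id

Result:
title          | author
---------------+-------
Empty Rooms    | Clark 
Paper Boats    | Clark 
Midnight Sun   | Clark 
Falling Leaves | Green 
The Last Train | Clark 
The Blue Door  | Carter
The Glass Key  | NULL  
Distant Shores | Jones 


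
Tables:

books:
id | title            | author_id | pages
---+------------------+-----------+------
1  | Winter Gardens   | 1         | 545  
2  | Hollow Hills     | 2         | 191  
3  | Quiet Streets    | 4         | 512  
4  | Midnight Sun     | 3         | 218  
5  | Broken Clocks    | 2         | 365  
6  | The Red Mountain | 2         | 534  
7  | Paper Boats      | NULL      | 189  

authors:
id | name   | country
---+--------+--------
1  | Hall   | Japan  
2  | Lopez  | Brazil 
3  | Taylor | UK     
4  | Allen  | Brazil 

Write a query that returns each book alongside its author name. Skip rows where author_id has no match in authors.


INNER JOIN keeps only books rows whose author_id matches an id in authors. Walk through each book:
  - book 1 (Winter Gardens): author_id=1 -> matches Hall
  - book 2 (Hollow Hills): author_id=2 -> matches Lopez
  - book 3 (Quiet Streets): author_id=4 -> matches Allen
  - book 4 (Midnight Sun): author_id=3 -> matches Taylor
  - book 5 (Broken Clocks): author_id=2 -> matches Lopez
  - book 6 (The Red Mountain): author_id=2 -> matches Lopez
  - book 7 (Paper Boats): author_id=NULL, no match -> dropped
So 1 of 7 rows is dropped.

SQL:
SELECT a.title, b.name AS author
FROM books a
INNER JOIN authors b ON a.author_id = b.id

Result:
title            | author
-----------------+-------
Winter Gardens   | Hall  
Hollow Hills     | Lopez 
Quiet Streets    | Allen 
Midnight Sun     | Taylor
Broken Clocks    | Lopez 
The Red Mountain | Lopez 


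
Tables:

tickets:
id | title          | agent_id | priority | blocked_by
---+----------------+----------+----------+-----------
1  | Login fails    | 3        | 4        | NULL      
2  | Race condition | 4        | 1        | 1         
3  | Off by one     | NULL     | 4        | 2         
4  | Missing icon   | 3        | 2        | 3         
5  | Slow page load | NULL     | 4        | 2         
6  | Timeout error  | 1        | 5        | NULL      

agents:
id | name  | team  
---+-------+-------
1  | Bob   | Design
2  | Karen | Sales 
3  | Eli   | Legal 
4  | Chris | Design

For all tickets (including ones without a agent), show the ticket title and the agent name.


LEFT JOIN keeps every row from tickets (the left table); where agent_id has no match in agents, the agent columns become NULL. Walk through each ticket:
  - ticket 1 (Login fails): agent_id=3 -> matches Eli
  - ticket 2 (Race condition): agent_id=4 -> matches Chris
  - ticket 3 (Off by one): agent_id=NULL, no match -> kept with NULL
  - ticket 4 (Missing icon): agent_id=3 -> matches Eli
  - ticket 5 (Slow page load): agent_id=NULL, no match -> kept with NULL
  - ticket 6 (Timeout error): agent_id=1 -> matches Bob
All 6 rows appear; 2 have NULL agent.

SQL:
SELECT a.title, b.name AS agent
FROM tickets a
LEFT JOIN agents b ON a.agent_id = b.id

Result:
title          | agent
---------------+------
Login fails    | Eli  
Race condition | Chris
Off by one     | NULL 
Missing icon   | Eli  
Slow page load | NULL 
Timeout error  | Bob  


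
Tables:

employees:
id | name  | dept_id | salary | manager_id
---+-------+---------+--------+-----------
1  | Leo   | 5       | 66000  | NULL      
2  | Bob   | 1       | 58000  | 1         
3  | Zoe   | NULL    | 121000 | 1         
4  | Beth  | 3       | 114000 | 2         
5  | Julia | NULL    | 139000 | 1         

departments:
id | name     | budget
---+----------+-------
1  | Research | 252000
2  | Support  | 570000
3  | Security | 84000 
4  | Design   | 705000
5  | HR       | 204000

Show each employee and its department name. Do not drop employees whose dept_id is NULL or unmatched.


LEFT JOIN keeps every row from employees (the left table); where dept_id has no match in departments, the department columns become NULL. Walk through each employee:
  - employee 1 (Leo): dept_id=5 -> matches HR
  - employee 2 (Bob): dept_id=1 -> matches Research
  - employee 3 (Zoe): dept_id=NULL, no match -> kept with NULL
  - employee 4 (Beth): dept_id=3 -> matches Security
  - employee 5 (Julia): dept_id=NULL, no match -> kept with NULL
All 5 rows appear; 2 have NULL department.

SQL:
SELECT a.name, b.name AS department
FROM employees a
LEFT JOIN departments b ON a.dept_id = b.id

Result:
name  | department
------+-----------
Leo   | HR        
Bob   | Research  
Zoe   | NULL      
Beth  | Security  
Julia | NULL      


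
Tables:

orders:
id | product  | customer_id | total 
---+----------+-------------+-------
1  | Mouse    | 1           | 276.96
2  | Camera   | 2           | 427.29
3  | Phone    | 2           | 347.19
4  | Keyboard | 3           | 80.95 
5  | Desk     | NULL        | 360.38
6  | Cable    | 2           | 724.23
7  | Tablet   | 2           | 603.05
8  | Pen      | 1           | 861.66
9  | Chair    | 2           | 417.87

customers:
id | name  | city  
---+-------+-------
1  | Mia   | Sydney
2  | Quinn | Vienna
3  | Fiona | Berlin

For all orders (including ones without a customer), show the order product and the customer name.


LEFT JOIN keeps every row from orders (the left table); where customer_id has no match in customers, the customer columns become NULL. Walk through each order:
  - order 1 (Mouse): customer_id=1 -> matches Mia
  - order 2 (Camera): customer_id=2 -> matches Quinn
  - order 3 (Phone): customer_id=2 -> matches Quinn
  - order 4 (Keyboard): customer_id=3 -> matches Fiona
  - order 5 (Desk): customer_id=NULL, no match -> kept with NULL
  - order 6 (Cable): customer_id=2 -> matches Quinn
  - order 7 (Tablet): customer_id=2 -> matches Quinn
  - order 8 (Pen): customer_id=1 -> matches Mia
  - order 9 (Chair): customer_id=2 -> matches Quinn
All 9 rows appear; 1 has NULL customer.

SQL:
SELECT a.product, b.name AS customer
FROM orders a
LEFT JOIN customers b ON a.customer_id = b.id

Result:
product  | customer
---------+---------
Mouse    | Mia     
Camera   | Quinn   
Phone    | Quinn   
Keyboard | Fiona   
Desk     | NULL    
Cable    | Quinn   
Tablet   | Quinn   
Pen      | Mia     
Chair    | Quinn   
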